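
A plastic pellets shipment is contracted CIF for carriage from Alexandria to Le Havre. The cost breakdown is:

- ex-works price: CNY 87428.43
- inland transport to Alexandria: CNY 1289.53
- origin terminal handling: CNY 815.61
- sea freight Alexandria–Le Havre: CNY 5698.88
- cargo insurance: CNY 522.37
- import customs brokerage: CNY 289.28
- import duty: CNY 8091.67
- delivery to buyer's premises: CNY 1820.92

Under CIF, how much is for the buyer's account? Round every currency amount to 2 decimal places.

Buyer's account: CNY 10201.87

CIF: the seller pays costs through ocean freight and marine insurance to the destination port.
Seller's account: goods 87428.43 + inland to port 1289.53 + origin terminal 815.61 + freight 5698.88 + insurance 522.37 = 95754.82
Buyer's account: brokerage 289.28 + duty 8091.67 + delivery 1820.92 = 10201.87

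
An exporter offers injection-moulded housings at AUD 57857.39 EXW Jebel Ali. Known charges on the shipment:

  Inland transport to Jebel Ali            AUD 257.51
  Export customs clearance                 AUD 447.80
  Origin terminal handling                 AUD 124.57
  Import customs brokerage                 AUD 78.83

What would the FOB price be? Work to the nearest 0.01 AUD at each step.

FOB price: AUD 58687.27

Not relevant to the conversion: brokerage — on the buyer under both terms; not part of either seller's price.
From EXW to FOB, the seller additionally bears: inland to port, export clearance, origin terminal.
FOB price = 57857.39 + 257.51 + 447.80 + 124.57 = 58687.27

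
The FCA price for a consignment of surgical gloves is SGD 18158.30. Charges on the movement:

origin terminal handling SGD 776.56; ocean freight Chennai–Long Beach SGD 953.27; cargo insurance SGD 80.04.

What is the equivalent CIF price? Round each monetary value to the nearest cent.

From FCA to CIF, the seller additionally bears: origin terminal, freight, insurance.
CIF price = 18158.30 + 776.56 + 953.27 + 80.04 = 19968.17

CIF price: SGD 19968.17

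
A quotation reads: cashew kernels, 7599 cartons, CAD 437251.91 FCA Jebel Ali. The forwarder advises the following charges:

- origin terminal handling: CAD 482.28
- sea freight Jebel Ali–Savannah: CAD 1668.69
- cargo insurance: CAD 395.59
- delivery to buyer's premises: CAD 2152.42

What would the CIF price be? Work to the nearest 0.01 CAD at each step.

CIF price: CAD 439798.47

Not relevant to the conversion: delivery — on the buyer under both terms; not part of either seller's price.
From FCA to CIF, the seller additionally bears: origin terminal, freight, insurance.
CIF price = 437251.91 + 482.28 + 1668.69 + 395.59 = 439798.47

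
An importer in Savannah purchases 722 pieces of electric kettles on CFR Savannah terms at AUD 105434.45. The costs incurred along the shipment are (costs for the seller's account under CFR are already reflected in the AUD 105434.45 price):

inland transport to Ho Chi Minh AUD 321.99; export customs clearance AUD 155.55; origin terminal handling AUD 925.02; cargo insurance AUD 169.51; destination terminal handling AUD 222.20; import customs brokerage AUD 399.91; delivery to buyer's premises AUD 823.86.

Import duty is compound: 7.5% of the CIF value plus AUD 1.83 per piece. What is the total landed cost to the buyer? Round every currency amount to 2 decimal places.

CFR: the seller pays costs through ocean freight to the destination port, but not insurance.
Already in the invoice (seller's account under CFR): inland to port, export clearance, origin terminal — exclude.
CIF value = CFR price + insurance = 105434.45 + 169.51 = 105603.96
Ad valorem component: 105603.96 × 7.5% = 7920.30
Specific component: 722 × 1.83 = 1321.26
Import duty = 7920.30 + 1321.26 = 9241.56
Buyer bears: insurance 169.51 + destination terminal 222.20 + brokerage 399.91 + delivery 823.86 + duty 9241.56 = 10857.04
Landed cost = invoice 105434.45 + 10857.04 = 116291.49

Total landed cost: AUD 116291.49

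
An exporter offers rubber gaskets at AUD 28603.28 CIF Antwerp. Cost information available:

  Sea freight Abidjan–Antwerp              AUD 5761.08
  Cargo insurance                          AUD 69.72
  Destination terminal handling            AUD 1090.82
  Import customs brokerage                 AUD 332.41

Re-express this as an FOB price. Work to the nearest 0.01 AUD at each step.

Not relevant to the conversion: destination terminal, brokerage — on the buyer under both terms; not part of either seller's price.
From CIF to FOB, the seller no longer bears: freight, insurance.
FOB price = 28603.28 − 5761.08 − 69.72 = 22772.48

FOB price: AUD 22772.48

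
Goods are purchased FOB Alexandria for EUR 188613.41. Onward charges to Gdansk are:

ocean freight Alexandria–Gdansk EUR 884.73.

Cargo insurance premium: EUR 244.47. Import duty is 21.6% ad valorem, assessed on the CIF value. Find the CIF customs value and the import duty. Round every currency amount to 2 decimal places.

CIF value: EUR 189742.61; import duty: EUR 40984.40

CIF = FOB price + freight + insurance
CIF = 188613.41 + 884.73 + 244.47 = 189742.61
Import duty = 189742.61 × 21.6% = 40984.40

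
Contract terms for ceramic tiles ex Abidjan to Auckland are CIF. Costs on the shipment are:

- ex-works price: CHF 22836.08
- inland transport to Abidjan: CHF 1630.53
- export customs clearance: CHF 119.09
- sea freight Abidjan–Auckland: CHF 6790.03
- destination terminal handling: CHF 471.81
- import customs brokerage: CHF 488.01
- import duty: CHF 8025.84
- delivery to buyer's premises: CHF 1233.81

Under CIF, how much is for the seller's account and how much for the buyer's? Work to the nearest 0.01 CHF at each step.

Seller: CHF 31375.73; buyer: CHF 10219.47

CIF: the seller pays costs through ocean freight and marine insurance to the destination port.
Seller's account: goods 22836.08 + inland to port 1630.53 + export clearance 119.09 + freight 6790.03 = 31375.73
Buyer's account: destination terminal 471.81 + brokerage 488.01 + duty 8025.84 + delivery 1233.81 = 10219.47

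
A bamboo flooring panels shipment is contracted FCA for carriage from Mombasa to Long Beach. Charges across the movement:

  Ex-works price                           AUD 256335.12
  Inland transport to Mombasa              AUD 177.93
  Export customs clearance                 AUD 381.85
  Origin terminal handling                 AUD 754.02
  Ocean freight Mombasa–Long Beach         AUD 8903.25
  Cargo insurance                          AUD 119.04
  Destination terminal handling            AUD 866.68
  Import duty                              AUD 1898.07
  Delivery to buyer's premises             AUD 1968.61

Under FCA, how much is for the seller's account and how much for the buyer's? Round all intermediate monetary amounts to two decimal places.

FCA: the seller delivers export-cleared goods to the carrier; the buyer bears costs from that point.
Seller's account: goods 256335.12 + inland to port 177.93 + export clearance 381.85 = 256894.90
Buyer's account: origin terminal 754.02 + freight 8903.25 + insurance 119.04 + destination terminal 866.68 + duty 1898.07 + delivery 1968.61 = 14509.67

Seller: AUD 256894.90; buyer: AUD 14509.67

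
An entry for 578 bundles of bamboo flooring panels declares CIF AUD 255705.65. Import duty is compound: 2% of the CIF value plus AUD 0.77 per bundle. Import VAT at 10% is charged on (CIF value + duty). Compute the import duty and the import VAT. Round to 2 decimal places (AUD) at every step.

Import duty: AUD 5559.17; import VAT: AUD 26126.48

Ad valorem component: 255705.65 × 2% = 5114.11
Specific component: 578 × 0.77 = 445.06
Import duty = 5114.11 + 445.06 = 5559.17
VAT base = CIF + duty = 255705.65 + 5559.17 = 261264.82
Import VAT = 261264.82 × 10% = 26126.48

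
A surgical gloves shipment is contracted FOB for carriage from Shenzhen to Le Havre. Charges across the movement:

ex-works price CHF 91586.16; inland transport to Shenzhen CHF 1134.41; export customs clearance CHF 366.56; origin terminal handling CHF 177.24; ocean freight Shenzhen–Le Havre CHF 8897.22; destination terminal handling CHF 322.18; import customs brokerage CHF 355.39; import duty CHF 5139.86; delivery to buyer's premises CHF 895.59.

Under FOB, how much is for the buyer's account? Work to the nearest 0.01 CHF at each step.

Buyer's account: CHF 15610.24

FOB: the seller bears costs until goods are on board at the origin port; the buyer bears freight, insurance and all costs thereafter.
Seller's account: goods 91586.16 + inland to port 1134.41 + export clearance 366.56 + origin terminal 177.24 = 93264.37
Buyer's account: freight 8897.22 + destination terminal 322.18 + brokerage 355.39 + duty 5139.86 + delivery 895.59 = 15610.24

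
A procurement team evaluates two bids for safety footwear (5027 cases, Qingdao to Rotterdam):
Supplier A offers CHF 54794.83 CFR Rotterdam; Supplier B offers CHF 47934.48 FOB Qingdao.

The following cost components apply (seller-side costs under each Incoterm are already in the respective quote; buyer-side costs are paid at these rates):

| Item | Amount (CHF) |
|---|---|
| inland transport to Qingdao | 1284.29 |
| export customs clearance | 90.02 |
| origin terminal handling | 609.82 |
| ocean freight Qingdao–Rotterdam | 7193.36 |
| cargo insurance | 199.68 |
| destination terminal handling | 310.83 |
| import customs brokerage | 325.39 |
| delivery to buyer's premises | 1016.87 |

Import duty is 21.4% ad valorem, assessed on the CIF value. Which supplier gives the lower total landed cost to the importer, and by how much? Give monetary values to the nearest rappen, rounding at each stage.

Supplier A (CFR):
CIF value = CFR price + insurance = 54794.83 + 199.68 = 54994.51
Import duty = 54994.51 × 21.4% = 11768.83
Buyer bears (A): 199.68 + 310.83 + 325.39 + 1016.87 = 1852.77
Landed cost (A) = invoice 54794.83 + 1852.77 + duty 11768.83 = 68416.43
Supplier B (FOB):
CIF value = FOB price + freight + insurance = 47934.48 + 7193.36 + 199.68 = 55327.52
Import duty = 55327.52 × 21.4% = 11840.09
Buyer bears (B): 7193.36 + 199.68 + 310.83 + 325.39 + 1016.87 = 9046.13
Landed cost (B) = invoice 47934.48 + 9046.13 + duty 11840.09 = 68820.70
Difference = |68416.43 − 68820.70| = 404.27

Supplier A is cheaper by CHF 404.27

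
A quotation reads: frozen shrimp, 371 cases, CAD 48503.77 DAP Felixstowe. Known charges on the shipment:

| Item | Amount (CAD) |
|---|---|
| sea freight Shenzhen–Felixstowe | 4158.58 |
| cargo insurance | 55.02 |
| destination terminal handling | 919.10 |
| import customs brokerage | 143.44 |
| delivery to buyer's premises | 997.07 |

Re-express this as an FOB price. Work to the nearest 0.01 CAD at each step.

FOB price: CAD 42374.00

Not relevant to the conversion: brokerage — on the buyer under both terms; not part of either seller's price.
From DAP to FOB, the seller no longer bears: freight, insurance, destination terminal, delivery.
FOB price = 48503.77 − 4158.58 − 55.02 − 919.10 − 997.07 = 42374.00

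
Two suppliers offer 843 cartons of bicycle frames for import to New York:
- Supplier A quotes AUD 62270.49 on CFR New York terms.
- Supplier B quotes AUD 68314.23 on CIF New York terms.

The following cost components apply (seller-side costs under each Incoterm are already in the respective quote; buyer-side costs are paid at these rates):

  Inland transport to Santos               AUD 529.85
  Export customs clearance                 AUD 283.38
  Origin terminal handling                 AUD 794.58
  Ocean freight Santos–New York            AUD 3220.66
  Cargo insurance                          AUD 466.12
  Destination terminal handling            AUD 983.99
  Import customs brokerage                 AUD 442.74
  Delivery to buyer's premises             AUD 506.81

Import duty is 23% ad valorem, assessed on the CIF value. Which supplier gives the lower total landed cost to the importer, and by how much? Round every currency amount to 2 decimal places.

Supplier A (CFR):
CIF value = CFR price + insurance = 62270.49 + 466.12 = 62736.61
Import duty = 62736.61 × 23% = 14429.42
Buyer bears (A): 466.12 + 983.99 + 442.74 + 506.81 = 2399.66
Landed cost (A) = invoice 62270.49 + 2399.66 + duty 14429.42 = 79099.57
Supplier B (CIF):
The CIF price already equals the CIF value: 68314.23
Import duty = 68314.23 × 23% = 15712.27
Buyer bears (B): 983.99 + 442.74 + 506.81 = 1933.54
Landed cost (B) = invoice 68314.23 + 1933.54 + duty 15712.27 = 85960.04
Difference = |79099.57 − 85960.04| = 6860.47

Supplier A is cheaper by AUD 6860.47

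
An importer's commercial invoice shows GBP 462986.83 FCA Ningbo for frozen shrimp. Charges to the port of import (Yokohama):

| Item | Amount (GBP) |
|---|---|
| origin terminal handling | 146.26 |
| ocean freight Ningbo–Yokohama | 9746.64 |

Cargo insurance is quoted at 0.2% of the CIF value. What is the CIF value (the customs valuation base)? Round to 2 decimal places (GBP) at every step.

Let C be the CIF value. C = FCA price + pre-shipment costs + freight + 0.2% × C
C − 0.2% × C = 462986.83 + 146.26 + 9746.64
0.998 × C = 472879.73
C = 472879.73 / 0.998 = 473827.38
Insurance premium = 0.2% × 473827.38 = 947.65

CIF value: GBP 473827.38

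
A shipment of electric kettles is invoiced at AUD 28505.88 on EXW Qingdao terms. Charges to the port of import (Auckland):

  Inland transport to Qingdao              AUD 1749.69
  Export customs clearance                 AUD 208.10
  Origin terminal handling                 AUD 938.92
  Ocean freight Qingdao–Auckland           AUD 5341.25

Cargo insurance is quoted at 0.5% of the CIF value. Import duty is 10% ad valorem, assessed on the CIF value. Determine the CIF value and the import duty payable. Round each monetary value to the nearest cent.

CIF value: AUD 36928.48; import duty: AUD 3692.85

Let C be the CIF value. C = EXW price + pre-shipment costs + freight + 0.5% × C
C − 0.5% × C = 28505.88 + 1749.69 + 208.10 + 938.92 + 5341.25
0.995 × C = 36743.84
C = 36743.84 / 0.995 = 36928.48
Insurance premium = 0.5% × 36928.48 = 184.64
Import duty = 36928.48 × 10% = 3692.85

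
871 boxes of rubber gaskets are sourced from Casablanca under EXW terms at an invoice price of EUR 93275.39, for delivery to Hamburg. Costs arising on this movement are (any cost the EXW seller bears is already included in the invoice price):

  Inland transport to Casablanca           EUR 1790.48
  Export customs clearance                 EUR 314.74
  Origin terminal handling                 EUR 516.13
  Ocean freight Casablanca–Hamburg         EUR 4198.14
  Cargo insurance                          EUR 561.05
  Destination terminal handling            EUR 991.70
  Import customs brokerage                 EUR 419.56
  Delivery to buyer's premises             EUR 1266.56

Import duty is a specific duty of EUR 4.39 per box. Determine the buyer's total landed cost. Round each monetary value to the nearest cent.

Total landed cost: EUR 107157.44

EXW: the seller makes goods available at their premises; the buyer bears all onward costs.
CIF value = EXW price + inland to port + export clearance + origin terminal + freight + insurance = 93275.39 + 1790.48 + 314.74 + 516.13 + 4198.14 + 561.05 = 100655.93
Import duty = 871 × 4.39 = 3823.69
Buyer bears: inland to port 1790.48 + export clearance 314.74 + origin terminal 516.13 + freight 4198.14 + insurance 561.05 + destination terminal 991.70 + brokerage 419.56 + delivery 1266.56 + duty 3823.69 = 13882.05
Landed cost = invoice 93275.39 + 13882.05 = 107157.44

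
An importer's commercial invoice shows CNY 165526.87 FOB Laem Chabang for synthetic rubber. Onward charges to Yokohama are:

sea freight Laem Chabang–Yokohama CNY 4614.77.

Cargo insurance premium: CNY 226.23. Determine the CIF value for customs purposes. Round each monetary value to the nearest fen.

CIF value: CNY 170367.87

CIF = FOB price + freight + insurance
CIF = 165526.87 + 4614.77 + 226.23 = 170367.87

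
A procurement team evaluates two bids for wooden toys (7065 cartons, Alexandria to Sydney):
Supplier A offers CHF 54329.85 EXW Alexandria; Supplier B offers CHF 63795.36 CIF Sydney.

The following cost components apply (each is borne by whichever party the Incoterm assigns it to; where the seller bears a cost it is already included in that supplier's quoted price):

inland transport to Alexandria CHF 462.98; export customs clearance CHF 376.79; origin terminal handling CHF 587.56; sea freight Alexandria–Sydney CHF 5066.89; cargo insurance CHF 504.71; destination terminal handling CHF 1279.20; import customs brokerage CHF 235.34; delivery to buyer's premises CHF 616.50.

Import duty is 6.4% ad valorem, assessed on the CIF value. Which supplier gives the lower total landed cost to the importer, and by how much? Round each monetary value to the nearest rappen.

Supplier A (EXW):
CIF value = EXW price + inland to port + export clearance + origin terminal + freight + insurance = 54329.85 + 462.98 + 376.79 + 587.56 + 5066.89 + 504.71 = 61328.78
Import duty = 61328.78 × 6.4% = 3925.04
Buyer bears (A): 462.98 + 376.79 + 587.56 + 5066.89 + 504.71 + 1279.20 + 235.34 + 616.50 = 9129.97
Landed cost (A) = invoice 54329.85 + 9129.97 + duty 3925.04 = 67384.86
Supplier B (CIF):
The CIF price already equals the CIF value: 63795.36
Import duty = 63795.36 × 6.4% = 4082.90
Buyer bears (B): 1279.20 + 235.34 + 616.50 = 2131.04
Landed cost (B) = invoice 63795.36 + 2131.04 + duty 4082.90 = 70009.30
Difference = |67384.86 − 70009.30| = 2624.44

Supplier A is cheaper by CHF 2624.44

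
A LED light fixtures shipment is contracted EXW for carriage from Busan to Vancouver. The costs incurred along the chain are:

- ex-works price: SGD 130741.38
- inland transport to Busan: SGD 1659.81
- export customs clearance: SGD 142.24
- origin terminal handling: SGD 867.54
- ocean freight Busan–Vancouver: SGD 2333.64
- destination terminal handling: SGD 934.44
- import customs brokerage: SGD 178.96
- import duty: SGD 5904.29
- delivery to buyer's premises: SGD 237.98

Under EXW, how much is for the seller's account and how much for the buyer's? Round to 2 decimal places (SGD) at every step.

Seller: SGD 130741.38; buyer: SGD 12258.90

EXW: the seller makes goods available at their premises; the buyer bears all onward costs.
Seller's account: goods 130741.38 = 130741.38
Buyer's account: inland to port 1659.81 + export clearance 142.24 + origin terminal 867.54 + freight 2333.64 + destination terminal 934.44 + brokerage 178.96 + duty 5904.29 + delivery 237.98 = 12258.90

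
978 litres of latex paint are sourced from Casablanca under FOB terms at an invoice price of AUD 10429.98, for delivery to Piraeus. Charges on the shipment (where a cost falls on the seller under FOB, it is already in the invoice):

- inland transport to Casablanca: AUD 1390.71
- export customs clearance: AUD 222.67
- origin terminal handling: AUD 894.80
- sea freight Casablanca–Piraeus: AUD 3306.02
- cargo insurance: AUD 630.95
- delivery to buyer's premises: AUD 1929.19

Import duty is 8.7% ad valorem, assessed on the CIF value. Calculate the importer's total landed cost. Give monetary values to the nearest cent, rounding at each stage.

Total landed cost: AUD 17546.06

FOB: the seller bears costs until goods are on board at the origin port; the buyer bears freight, insurance and all costs thereafter.
Already in the invoice (seller's account under FOB): inland to port, export clearance, origin terminal — exclude.
CIF value = FOB price + freight + insurance = 10429.98 + 3306.02 + 630.95 = 14366.95
Import duty = 14366.95 × 8.7% = 1249.92
Buyer bears: freight 3306.02 + insurance 630.95 + delivery 1929.19 + duty 1249.92 = 7116.08
Landed cost = invoice 10429.98 + 7116.08 = 17546.06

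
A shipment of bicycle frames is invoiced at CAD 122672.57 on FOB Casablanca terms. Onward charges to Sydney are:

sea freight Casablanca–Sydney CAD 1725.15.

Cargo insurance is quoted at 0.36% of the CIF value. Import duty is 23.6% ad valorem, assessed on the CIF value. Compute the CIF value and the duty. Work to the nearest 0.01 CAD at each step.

Let C be the CIF value. C = FOB price + freight + 0.36% × C
C − 0.36% × C = 122672.57 + 1725.15
0.9964 × C = 124397.72
C = 124397.72 / 0.9964 = 124847.17
Insurance premium = 0.36% × 124847.17 = 449.45
Import duty = 124847.17 × 23.6% = 29463.93

CIF value: CAD 124847.17; import duty: CAD 29463.93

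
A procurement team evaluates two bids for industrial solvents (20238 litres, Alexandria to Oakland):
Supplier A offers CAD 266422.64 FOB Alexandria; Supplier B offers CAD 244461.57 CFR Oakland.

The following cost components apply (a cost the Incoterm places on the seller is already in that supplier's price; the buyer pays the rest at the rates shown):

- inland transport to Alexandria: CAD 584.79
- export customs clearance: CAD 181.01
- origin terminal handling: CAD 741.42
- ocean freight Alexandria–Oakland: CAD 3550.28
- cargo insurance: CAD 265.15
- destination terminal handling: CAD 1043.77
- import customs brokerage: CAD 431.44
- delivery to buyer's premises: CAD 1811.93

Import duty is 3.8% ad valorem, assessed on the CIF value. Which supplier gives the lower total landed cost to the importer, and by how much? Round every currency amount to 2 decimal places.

Supplier A (FOB):
CIF value = FOB price + freight + insurance = 266422.64 + 3550.28 + 265.15 = 270238.07
Import duty = 270238.07 × 3.8% = 10269.05
Buyer bears (A): 3550.28 + 265.15 + 1043.77 + 431.44 + 1811.93 = 7102.57
Landed cost (A) = invoice 266422.64 + 7102.57 + duty 10269.05 = 283794.26
Supplier B (CFR):
CIF value = CFR price + insurance = 244461.57 + 265.15 = 244726.72
Import duty = 244726.72 × 3.8% = 9299.62
Buyer bears (B): 265.15 + 1043.77 + 431.44 + 1811.93 = 3552.29
Landed cost (B) = invoice 244461.57 + 3552.29 + duty 9299.62 = 257313.48
Difference = |283794.26 − 257313.48| = 26480.78

Supplier B is cheaper by CAD 26480.78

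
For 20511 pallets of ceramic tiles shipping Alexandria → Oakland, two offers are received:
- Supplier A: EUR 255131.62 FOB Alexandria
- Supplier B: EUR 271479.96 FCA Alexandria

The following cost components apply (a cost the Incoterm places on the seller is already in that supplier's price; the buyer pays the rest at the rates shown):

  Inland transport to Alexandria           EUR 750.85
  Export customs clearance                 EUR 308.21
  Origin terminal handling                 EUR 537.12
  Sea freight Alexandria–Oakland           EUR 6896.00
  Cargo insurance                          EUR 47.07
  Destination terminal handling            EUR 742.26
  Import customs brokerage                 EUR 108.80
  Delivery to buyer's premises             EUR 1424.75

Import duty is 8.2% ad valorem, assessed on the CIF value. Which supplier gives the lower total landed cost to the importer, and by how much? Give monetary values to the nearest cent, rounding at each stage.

Supplier A (FOB):
CIF value = FOB price + freight + insurance = 255131.62 + 6896.00 + 47.07 = 262074.69
Import duty = 262074.69 × 8.2% = 21490.12
Buyer bears (A): 6896.00 + 47.07 + 742.26 + 108.80 + 1424.75 = 9218.88
Landed cost (A) = invoice 255131.62 + 9218.88 + duty 21490.12 = 285840.62
Supplier B (FCA):
CIF value = FCA price + origin terminal + freight + insurance = 271479.96 + 537.12 + 6896.00 + 47.07 = 278960.15
Import duty = 278960.15 × 8.2% = 22874.73
Buyer bears (B): 537.12 + 6896.00 + 47.07 + 742.26 + 108.80 + 1424.75 = 9756.00
Landed cost (B) = invoice 271479.96 + 9756.00 + duty 22874.73 = 304110.69
Difference = |285840.62 − 304110.69| = 18270.07

Supplier A is cheaper by EUR 18270.07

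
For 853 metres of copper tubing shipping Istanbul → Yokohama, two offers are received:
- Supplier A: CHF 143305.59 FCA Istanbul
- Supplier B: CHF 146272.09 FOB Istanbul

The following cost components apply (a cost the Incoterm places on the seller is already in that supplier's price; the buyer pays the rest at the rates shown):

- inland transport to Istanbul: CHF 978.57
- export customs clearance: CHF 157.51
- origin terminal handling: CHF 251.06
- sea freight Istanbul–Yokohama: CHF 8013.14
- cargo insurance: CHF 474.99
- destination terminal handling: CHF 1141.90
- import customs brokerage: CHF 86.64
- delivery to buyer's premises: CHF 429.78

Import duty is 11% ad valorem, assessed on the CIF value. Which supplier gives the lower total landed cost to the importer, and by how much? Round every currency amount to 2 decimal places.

Supplier A is cheaper by CHF 3014.13

Supplier A (FCA):
CIF value = FCA price + origin terminal + freight + insurance = 143305.59 + 251.06 + 8013.14 + 474.99 = 152044.78
Import duty = 152044.78 × 11% = 16724.93
Buyer bears (A): 251.06 + 8013.14 + 474.99 + 1141.90 + 86.64 + 429.78 = 10397.51
Landed cost (A) = invoice 143305.59 + 10397.51 + duty 16724.93 = 170428.03
Supplier B (FOB):
CIF value = FOB price + freight + insurance = 146272.09 + 8013.14 + 474.99 = 154760.22
Import duty = 154760.22 × 11% = 17023.62
Buyer bears (B): 8013.14 + 474.99 + 1141.90 + 86.64 + 429.78 = 10146.45
Landed cost (B) = invoice 146272.09 + 10146.45 + duty 17023.62 = 173442.16
Difference = |170428.03 − 173442.16| = 3014.13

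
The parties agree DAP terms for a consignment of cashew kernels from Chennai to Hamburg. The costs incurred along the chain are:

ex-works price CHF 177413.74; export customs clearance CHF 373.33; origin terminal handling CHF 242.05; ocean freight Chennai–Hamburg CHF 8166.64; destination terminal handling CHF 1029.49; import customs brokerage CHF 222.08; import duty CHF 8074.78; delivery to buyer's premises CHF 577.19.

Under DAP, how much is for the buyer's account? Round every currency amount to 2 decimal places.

DAP: the seller bears all costs to the named destination except import duty and clearance.
Seller's account: goods 177413.74 + export clearance 373.33 + origin terminal 242.05 + freight 8166.64 + destination terminal 1029.49 + delivery 577.19 = 187802.44
Buyer's account: brokerage 222.08 + duty 8074.78 = 8296.86

Buyer's account: CHF 8296.86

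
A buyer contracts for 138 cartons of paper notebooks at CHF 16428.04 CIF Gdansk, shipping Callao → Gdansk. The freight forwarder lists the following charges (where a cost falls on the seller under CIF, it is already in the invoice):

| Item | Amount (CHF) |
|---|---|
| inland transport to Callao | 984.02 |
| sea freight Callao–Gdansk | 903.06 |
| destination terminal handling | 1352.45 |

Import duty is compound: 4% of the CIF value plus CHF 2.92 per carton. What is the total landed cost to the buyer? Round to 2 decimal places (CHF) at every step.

Total landed cost: CHF 18840.57

CIF: the seller pays costs through ocean freight and marine insurance to the destination port.
Already in the invoice (seller's account under CIF): inland to port, freight — exclude.
The CIF price already equals the CIF value: 16428.04
Ad valorem component: 16428.04 × 4% = 657.12
Specific component: 138 × 2.92 = 402.96
Import duty = 657.12 + 402.96 = 1060.08
Buyer bears: destination terminal 1352.45 + duty 1060.08 = 2412.53
Landed cost = invoice 16428.04 + 2412.53 = 18840.57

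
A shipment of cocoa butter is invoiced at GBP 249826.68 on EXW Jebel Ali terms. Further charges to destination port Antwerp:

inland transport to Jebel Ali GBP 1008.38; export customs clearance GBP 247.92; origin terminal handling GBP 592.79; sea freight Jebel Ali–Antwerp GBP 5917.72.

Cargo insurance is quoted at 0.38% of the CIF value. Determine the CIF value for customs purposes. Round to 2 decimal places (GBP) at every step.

CIF value: GBP 258576.08

Let C be the CIF value. C = EXW price + pre-shipment costs + freight + 0.38% × C
C − 0.38% × C = 249826.68 + 1008.38 + 247.92 + 592.79 + 5917.72
0.9962 × C = 257593.49
C = 257593.49 / 0.9962 = 258576.08
Insurance premium = 0.38% × 258576.08 = 982.59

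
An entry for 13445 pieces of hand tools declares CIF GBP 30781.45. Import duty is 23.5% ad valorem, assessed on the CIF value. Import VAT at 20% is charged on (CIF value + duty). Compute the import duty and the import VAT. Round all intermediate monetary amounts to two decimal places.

Import duty: GBP 7233.64; import VAT: GBP 7603.02

Import duty = 30781.45 × 23.5% = 7233.64
VAT base = CIF + duty = 30781.45 + 7233.64 = 38015.09
Import VAT = 38015.09 × 20% = 7603.02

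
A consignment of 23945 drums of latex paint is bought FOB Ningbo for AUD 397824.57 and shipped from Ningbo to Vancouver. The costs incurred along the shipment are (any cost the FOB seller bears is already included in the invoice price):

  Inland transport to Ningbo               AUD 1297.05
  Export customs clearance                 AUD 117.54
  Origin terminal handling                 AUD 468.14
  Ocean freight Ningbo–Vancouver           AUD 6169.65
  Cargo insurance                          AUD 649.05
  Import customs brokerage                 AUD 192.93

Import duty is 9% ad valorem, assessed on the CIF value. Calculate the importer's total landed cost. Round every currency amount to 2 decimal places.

FOB: the seller bears costs until goods are on board at the origin port; the buyer bears freight, insurance and all costs thereafter.
Already in the invoice (seller's account under FOB): inland to port, export clearance, origin terminal — exclude.
CIF value = FOB price + freight + insurance = 397824.57 + 6169.65 + 649.05 = 404643.27
Import duty = 404643.27 × 9% = 36417.89
Buyer bears: freight 6169.65 + insurance 649.05 + brokerage 192.93 + duty 36417.89 = 43429.52
Landed cost = invoice 397824.57 + 43429.52 = 441254.09

Total landed cost: AUD 441254.09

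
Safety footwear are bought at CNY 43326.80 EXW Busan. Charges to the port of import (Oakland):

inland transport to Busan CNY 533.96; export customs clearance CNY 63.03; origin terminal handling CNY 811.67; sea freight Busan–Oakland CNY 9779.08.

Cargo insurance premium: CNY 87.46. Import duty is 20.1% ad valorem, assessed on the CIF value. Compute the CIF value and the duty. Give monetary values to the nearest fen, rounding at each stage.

CIF = EXW price + pre-shipment costs + freight + insurance
CIF = 43326.80 + 533.96 + 63.03 + 811.67 + 9779.08 + 87.46 = 54602.00
Import duty = 54602.00 × 20.1% = 10975.00

CIF value: CNY 54602.00; import duty: CNY 10975.00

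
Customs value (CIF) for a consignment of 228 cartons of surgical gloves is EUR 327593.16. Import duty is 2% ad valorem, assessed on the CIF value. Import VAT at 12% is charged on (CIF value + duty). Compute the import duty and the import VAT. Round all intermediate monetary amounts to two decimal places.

Import duty: EUR 6551.86; import VAT: EUR 40097.40

Import duty = 327593.16 × 2% = 6551.86
VAT base = CIF + duty = 327593.16 + 6551.86 = 334145.02
Import VAT = 334145.02 × 12% = 40097.40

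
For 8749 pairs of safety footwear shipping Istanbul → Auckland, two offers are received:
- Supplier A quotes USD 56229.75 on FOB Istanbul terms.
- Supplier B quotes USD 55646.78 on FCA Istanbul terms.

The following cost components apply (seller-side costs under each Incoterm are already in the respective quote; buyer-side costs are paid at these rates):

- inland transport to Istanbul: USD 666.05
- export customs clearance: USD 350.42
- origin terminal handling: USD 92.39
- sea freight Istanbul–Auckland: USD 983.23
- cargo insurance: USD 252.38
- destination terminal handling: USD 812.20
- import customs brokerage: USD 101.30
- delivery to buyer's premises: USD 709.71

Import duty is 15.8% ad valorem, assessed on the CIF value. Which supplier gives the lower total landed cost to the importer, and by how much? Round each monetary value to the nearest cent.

Supplier B is cheaper by USD 568.09

Supplier A (FOB):
CIF value = FOB price + freight + insurance = 56229.75 + 983.23 + 252.38 = 57465.36
Import duty = 57465.36 × 15.8% = 9079.53
Buyer bears (A): 983.23 + 252.38 + 812.20 + 101.30 + 709.71 = 2858.82
Landed cost (A) = invoice 56229.75 + 2858.82 + duty 9079.53 = 68168.10
Supplier B (FCA):
CIF value = FCA price + origin terminal + freight + insurance = 55646.78 + 92.39 + 983.23 + 252.38 = 56974.78
Import duty = 56974.78 × 15.8% = 9002.02
Buyer bears (B): 92.39 + 983.23 + 252.38 + 812.20 + 101.30 + 709.71 = 2951.21
Landed cost (B) = invoice 55646.78 + 2951.21 + duty 9002.02 = 67600.01
Difference = |68168.10 − 67600.01| = 568.09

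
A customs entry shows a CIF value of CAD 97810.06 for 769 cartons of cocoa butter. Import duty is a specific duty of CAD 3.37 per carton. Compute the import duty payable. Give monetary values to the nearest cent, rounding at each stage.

Import duty = 769 × 3.37 = 2591.53

Import duty: CAD 2591.53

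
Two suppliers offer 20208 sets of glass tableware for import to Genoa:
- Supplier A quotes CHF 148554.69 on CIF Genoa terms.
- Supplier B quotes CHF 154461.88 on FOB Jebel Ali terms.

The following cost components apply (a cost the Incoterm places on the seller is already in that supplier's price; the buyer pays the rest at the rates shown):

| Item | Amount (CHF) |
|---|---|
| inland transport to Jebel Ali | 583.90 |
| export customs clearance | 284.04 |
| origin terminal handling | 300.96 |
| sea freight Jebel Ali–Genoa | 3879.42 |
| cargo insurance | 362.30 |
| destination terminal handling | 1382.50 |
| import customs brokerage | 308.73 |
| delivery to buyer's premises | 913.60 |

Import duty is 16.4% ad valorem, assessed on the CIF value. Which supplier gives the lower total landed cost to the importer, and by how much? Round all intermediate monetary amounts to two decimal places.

Supplier A (CIF):
The CIF price already equals the CIF value: 148554.69
Import duty = 148554.69 × 16.4% = 24362.97
Buyer bears (A): 1382.50 + 308.73 + 913.60 = 2604.83
Landed cost (A) = invoice 148554.69 + 2604.83 + duty 24362.97 = 175522.49
Supplier B (FOB):
CIF value = FOB price + freight + insurance = 154461.88 + 3879.42 + 362.30 = 158703.60
Import duty = 158703.60 × 16.4% = 26027.39
Buyer bears (B): 3879.42 + 362.30 + 1382.50 + 308.73 + 913.60 = 6846.55
Landed cost (B) = invoice 154461.88 + 6846.55 + duty 26027.39 = 187335.82
Difference = |175522.49 − 187335.82| = 11813.33

Supplier A is cheaper by CHF 11813.33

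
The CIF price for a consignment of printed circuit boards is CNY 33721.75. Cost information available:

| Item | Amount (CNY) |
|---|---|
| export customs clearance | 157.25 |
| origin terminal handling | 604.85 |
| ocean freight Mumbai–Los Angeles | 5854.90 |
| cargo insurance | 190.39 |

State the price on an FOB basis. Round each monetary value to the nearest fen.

FOB price: CNY 27676.46

Not relevant to the conversion: export clearance, origin terminal — on the seller under both CIF and FOB; already in the CIF price and stays in the FOB price.
From CIF to FOB, the seller no longer bears: freight, insurance.
FOB price = 33721.75 − 5854.90 − 190.39 = 27676.46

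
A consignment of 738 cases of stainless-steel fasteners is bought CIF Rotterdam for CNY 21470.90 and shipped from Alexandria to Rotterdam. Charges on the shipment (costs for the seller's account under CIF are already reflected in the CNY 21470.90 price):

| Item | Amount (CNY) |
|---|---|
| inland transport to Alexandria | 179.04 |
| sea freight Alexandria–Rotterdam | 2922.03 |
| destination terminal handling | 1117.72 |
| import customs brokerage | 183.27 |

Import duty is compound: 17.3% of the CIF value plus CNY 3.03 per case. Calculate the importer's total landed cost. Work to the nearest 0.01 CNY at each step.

Total landed cost: CNY 28722.50

CIF: the seller pays costs through ocean freight and marine insurance to the destination port.
Already in the invoice (seller's account under CIF): inland to port, freight — exclude.
The CIF price already equals the CIF value: 21470.90
Ad valorem component: 21470.90 × 17.3% = 3714.47
Specific component: 738 × 3.03 = 2236.14
Import duty = 3714.47 + 2236.14 = 5950.61
Buyer bears: destination terminal 1117.72 + brokerage 183.27 + duty 5950.61 = 7251.60
Landed cost = invoice 21470.90 + 7251.60 = 28722.50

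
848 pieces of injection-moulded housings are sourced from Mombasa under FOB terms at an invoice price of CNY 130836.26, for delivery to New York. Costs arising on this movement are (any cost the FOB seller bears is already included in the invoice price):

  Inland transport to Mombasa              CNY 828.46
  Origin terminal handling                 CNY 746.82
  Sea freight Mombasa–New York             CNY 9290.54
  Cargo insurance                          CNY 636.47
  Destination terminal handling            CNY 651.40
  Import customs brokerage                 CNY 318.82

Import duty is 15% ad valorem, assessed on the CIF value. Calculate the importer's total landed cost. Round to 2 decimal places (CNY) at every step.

FOB: the seller bears costs until goods are on board at the origin port; the buyer bears freight, insurance and all costs thereafter.
Already in the invoice (seller's account under FOB): inland to port, origin terminal — exclude.
CIF value = FOB price + freight + insurance = 130836.26 + 9290.54 + 636.47 = 140763.27
Import duty = 140763.27 × 15% = 21114.49
Buyer bears: freight 9290.54 + insurance 636.47 + destination terminal 651.40 + brokerage 318.82 + duty 21114.49 = 32011.72
Landed cost = invoice 130836.26 + 32011.72 = 162847.98

Total landed cost: CNY 162847.98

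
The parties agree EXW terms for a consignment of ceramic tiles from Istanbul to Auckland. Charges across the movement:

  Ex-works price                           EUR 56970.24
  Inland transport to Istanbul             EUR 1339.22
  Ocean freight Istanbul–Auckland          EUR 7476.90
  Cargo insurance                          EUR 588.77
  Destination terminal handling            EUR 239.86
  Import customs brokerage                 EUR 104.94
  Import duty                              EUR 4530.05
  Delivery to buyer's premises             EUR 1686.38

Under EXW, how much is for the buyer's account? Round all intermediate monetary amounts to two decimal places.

EXW: the seller makes goods available at their premises; the buyer bears all onward costs.
Seller's account: goods 56970.24 = 56970.24
Buyer's account: inland to port 1339.22 + freight 7476.90 + insurance 588.77 + destination terminal 239.86 + brokerage 104.94 + duty 4530.05 + delivery 1686.38 = 15966.12

Buyer's account: EUR 15966.12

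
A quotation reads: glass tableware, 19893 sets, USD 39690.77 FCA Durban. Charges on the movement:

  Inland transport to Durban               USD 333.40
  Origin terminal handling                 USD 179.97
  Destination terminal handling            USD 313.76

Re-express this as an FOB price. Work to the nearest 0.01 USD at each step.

Not relevant to the conversion: inland to port — on the seller under both FCA and FOB; already in the FCA price and stays in the FOB price. destination terminal — on the buyer under both terms; not part of either seller's price.
From FCA to FOB, the seller additionally bears: origin terminal.
FOB price = 39690.77 + 179.97 = 39870.74

FOB price: USD 39870.74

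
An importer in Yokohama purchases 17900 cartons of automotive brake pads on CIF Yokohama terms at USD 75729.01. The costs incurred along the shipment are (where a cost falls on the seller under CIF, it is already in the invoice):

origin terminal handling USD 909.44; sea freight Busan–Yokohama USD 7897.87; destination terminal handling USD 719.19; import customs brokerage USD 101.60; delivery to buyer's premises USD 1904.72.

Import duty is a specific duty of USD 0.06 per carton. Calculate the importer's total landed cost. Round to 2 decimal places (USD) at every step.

Total landed cost: USD 79528.52

CIF: the seller pays costs through ocean freight and marine insurance to the destination port.
Already in the invoice (seller's account under CIF): origin terminal, freight — exclude.
The CIF price already equals the CIF value: 75729.01
Import duty = 17900 × 0.06 = 1074.00
Buyer bears: destination terminal 719.19 + brokerage 101.60 + delivery 1904.72 + duty 1074.00 = 3799.51
Landed cost = invoice 75729.01 + 3799.51 = 79528.52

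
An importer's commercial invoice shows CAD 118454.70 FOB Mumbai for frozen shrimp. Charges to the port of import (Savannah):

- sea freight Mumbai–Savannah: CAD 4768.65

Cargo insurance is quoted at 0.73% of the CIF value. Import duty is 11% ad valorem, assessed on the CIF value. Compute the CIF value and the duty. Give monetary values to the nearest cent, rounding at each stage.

CIF value: CAD 124129.50; import duty: CAD 13654.25

Let C be the CIF value. C = FOB price + freight + 0.73% × C
C − 0.73% × C = 118454.70 + 4768.65
0.9927 × C = 123223.35
C = 123223.35 / 0.9927 = 124129.50
Insurance premium = 0.73% × 124129.50 = 906.15
Import duty = 124129.50 × 11% = 13654.25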